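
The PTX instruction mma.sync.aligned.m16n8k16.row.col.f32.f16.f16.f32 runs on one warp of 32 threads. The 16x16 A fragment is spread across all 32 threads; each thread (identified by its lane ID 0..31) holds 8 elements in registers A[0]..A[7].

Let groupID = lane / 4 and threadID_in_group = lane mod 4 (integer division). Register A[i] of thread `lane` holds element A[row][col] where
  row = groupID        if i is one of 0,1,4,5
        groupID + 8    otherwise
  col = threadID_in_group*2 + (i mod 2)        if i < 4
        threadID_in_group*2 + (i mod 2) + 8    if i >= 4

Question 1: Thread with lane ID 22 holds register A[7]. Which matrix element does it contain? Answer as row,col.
22: gr=5,th=2
[7] (5+8,2*2+1+8) = (13,13)

13,13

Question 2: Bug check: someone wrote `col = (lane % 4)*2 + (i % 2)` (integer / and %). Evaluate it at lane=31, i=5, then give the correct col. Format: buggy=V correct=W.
buggy=7 correct=15

`(lane % 4)*2 + (i % 2)`[31,5]→7
31: G=7,T=3
[5] (7+0,3*2+1+8) = (7,15)
col: 7 vs 15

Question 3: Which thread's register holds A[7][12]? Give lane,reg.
r: 7->gid=7,r8=0  c: 12->c8=1,tid=2,i&1=0
L=7*4+2=30  i=1*4+0*2+0=4

30,4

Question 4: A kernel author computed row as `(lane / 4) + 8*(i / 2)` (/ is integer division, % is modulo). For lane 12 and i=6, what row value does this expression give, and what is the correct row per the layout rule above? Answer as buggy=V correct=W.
buggy=27 correct=11

`(lane / 4) + 8*(i / 2)`[12,6]->27
L=12->gid=12>>2=3, tid=12&3=0
[6]->row 3+8=11  col 0·2+0+8=8
row: 27 vs 11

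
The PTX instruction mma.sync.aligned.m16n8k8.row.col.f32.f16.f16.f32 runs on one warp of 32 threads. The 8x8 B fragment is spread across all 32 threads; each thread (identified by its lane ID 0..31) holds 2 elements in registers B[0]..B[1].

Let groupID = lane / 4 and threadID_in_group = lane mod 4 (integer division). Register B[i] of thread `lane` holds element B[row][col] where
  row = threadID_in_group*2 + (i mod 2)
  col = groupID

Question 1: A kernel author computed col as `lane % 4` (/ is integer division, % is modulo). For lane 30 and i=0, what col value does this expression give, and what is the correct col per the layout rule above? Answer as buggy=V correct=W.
`lane % 4`[30,0]=>2
L=30=>grp=30>>2=7, tig=30&3=2
[0]=>row 2·2+0=4  col grp=7
col: 2 vs 7

buggy=2 correct=7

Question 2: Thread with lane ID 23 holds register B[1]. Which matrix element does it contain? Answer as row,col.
23: gr=5,th=3
[1] (3*2+1,5) = (7,5)

7,5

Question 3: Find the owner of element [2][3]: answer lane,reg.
13,0

c=3⇒gr=3  r=2⇒th=1,odd=0
L=3*4+1=13  i=0=0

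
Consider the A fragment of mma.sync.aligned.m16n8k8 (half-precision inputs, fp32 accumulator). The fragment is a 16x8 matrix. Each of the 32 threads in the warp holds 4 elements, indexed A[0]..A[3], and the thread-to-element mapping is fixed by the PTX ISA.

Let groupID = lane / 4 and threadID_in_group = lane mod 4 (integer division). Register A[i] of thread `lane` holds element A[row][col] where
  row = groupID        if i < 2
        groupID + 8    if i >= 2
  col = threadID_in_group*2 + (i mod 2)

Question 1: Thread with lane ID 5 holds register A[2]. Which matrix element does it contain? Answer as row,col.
9,2

5: G=1,T=1
[2] (1+8,1*2+0) = (9,2)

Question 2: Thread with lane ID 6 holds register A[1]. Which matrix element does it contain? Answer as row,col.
1,5

6: gr=1,th=2
[1] (1+0,2*2+1) = (1,5)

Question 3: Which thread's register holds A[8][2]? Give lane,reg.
1,2

r=8⇒gr=0,Rb=1  c=2⇒th=1,odd=0
L=0*4+1=1  i=1*2+0=2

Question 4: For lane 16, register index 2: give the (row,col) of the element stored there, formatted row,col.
12,0

lane 16: gr=4 (16/4), th=0 (16%4)
i=2: r=4+8=12, c=0*2+0=0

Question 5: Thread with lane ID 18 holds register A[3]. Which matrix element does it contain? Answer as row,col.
18: gid=4,tid=2
[3] (4+8,2*2+1) = (12,5)

12,5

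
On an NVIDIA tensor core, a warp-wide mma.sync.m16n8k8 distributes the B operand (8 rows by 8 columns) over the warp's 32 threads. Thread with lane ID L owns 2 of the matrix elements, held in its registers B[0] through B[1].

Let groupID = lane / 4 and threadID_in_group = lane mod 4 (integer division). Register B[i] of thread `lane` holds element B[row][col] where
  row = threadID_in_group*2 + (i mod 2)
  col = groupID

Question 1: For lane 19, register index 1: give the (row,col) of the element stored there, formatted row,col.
lane 19: gr=4 (19/4), th=3 (19%4)
i=1: r=3*2+1=7, c=gr=4

7,4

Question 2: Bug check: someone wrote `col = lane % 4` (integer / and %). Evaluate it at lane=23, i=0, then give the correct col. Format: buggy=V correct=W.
`lane % 4`[23,0]->3
lane 23->23/4=5, 23 mod 4=3
i=0  r:2·3+0->6  c:5
col: 3 vs 5

buggy=3 correct=5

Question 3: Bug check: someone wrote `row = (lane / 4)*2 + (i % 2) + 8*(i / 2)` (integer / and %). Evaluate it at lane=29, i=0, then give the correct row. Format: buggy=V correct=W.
`(lane / 4)*2 + (i % 2) + 8*(i / 2)`[29,0]->14
lane 29->29/4=7, 29 mod 4=1
i=0  r:2·1+0->2  c:7
row: 14 vs 2

buggy=14 correct=2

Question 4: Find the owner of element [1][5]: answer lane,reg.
c=5→G=5  r=1→T=0,p=1
L=5*4+0=20  i=1=1

20,1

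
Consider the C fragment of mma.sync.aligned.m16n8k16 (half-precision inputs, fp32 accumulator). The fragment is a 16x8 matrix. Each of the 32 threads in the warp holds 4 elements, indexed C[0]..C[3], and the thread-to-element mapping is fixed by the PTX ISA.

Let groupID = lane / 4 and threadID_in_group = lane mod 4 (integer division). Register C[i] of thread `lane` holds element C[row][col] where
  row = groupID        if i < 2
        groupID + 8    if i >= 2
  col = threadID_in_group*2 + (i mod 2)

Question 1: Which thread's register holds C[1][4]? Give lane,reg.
6,0

r=1→G=1,rhi=0  c=4→T=2,p=0
L=1*4+2=6  i=0*2+0=0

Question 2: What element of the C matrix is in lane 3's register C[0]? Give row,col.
0,6

3: grp=0,tig=3
[0] (0+0,3*2+0) = (0,6)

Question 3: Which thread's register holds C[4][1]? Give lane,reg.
r=4→G=4,rhi=0  c=1→T=0,p=1
L=4*4+0=16  i=0*2+1=1

16,1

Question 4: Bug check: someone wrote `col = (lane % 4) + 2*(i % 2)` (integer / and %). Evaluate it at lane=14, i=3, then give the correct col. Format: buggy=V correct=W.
buggy=4 correct=5

`(lane % 4) + 2*(i % 2)`[14,3]⇒4
14: gr=3,th=2
[3] (3+8,2*2+1) = (11,5)
col: 4 vs 5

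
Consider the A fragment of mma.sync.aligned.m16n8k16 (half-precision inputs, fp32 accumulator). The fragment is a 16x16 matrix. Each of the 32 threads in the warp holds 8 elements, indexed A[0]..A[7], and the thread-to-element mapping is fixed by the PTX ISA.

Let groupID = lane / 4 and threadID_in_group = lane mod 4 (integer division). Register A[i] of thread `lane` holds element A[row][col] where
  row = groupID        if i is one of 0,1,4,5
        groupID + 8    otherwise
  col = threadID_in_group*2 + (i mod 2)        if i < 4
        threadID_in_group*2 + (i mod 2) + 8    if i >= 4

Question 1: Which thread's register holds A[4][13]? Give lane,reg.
18,5

r=4->g=4,rb=0  c=13->cb=1,t=2,b0=1
L=4*4+2=18  i=1*4+0*2+1=5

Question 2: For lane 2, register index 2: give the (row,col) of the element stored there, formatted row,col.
8,4

lane 2->2/4=0, 2 mod 4=2
i=2  r:0+8->8  c:2·2+0+0->4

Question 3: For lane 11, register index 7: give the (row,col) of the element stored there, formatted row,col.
lane 11->11/4=2, 11 mod 4=3
i=7  r:2+8->10  c:2·3+1+8->15

10,15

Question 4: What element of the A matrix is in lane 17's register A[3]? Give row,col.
12,3

L=17->gid=17>>2=4, tid=17&3=1
[3]->row 4+8=12  col 1·2+1+0=3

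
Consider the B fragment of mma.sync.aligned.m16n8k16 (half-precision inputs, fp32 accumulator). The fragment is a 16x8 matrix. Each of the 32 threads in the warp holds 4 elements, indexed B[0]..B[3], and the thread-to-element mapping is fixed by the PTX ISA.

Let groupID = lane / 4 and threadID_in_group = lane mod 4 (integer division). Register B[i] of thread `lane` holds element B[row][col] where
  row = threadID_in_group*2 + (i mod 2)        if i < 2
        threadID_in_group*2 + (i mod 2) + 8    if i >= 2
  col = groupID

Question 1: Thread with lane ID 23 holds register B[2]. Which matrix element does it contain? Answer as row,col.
14,5

L=23->g=23>>2=5, t=23&3=3
[2]->row 3·2+0+8=14  col g=5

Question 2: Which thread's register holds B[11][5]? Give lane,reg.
21,3

c: 5->gid=5  r: 11->r8=1,tid=1,i&1=1
L=5*4+1=21  i=1*2+1=3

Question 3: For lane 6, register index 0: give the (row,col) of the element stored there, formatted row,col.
6: G=1,T=2
[0] (2*2+0+0,1) = (4,1)

4,1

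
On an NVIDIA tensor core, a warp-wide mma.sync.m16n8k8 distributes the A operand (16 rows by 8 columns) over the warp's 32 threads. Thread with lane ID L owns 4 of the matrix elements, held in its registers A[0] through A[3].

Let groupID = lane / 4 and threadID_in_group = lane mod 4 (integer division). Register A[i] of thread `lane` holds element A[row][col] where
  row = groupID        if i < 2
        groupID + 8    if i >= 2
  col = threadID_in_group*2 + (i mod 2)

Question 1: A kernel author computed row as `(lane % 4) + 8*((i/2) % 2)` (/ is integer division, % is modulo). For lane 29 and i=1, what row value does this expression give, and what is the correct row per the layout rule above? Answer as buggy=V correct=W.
buggy=1 correct=7

`(lane % 4) + 8*((i/2) % 2)`[29,1]→1
lane 29: G=7 (29/4), T=1 (29%4)
i=1: r=7+0=7, c=1*2+1=3
row: 1 vs 7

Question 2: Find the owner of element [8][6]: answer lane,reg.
3,2

r=8→G=0,rhi=1  c=6→T=3,p=0
L=0*4+3=3  i=1*2+0=2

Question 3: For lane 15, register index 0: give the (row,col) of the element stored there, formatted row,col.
3,6

lane 15->15/4=3, 15 mod 4=3
i=0  r:3+0->3  c:2·3+0->6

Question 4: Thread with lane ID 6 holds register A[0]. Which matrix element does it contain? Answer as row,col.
1,4

L=6→G=6>>2=1, T=6&3=2
[0]→row 1+0=1  col 2·2+0=4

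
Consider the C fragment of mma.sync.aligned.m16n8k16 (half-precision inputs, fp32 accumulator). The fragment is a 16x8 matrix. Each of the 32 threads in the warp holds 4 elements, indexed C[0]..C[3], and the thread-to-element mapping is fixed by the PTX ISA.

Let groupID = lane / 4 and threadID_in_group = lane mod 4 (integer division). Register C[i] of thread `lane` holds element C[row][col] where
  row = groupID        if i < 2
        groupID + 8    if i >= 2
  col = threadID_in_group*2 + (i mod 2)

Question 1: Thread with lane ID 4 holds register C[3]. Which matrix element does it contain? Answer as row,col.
9,1

lane 4: grp=1 (4/4), tig=0 (4%4)
i=3: r=1+8=9, c=0*2+1=1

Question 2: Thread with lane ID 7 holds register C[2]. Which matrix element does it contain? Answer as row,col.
9,6

lane 7->7/4=1, 7 mod 4=3
i=2  r:1+8->9  c:2·3+0->6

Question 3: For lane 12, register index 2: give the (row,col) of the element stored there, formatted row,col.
lane 12: gr=3 (12/4), th=0 (12%4)
i=2: r=3+8=11, c=0*2+0=0

11,0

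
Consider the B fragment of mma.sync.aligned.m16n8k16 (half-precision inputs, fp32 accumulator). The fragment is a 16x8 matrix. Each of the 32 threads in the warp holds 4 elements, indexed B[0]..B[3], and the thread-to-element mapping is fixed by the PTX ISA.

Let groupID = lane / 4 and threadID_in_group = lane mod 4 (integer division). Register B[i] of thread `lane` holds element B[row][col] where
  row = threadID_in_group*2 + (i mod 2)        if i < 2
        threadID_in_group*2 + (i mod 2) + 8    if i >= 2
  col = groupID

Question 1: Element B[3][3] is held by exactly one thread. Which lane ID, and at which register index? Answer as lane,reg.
13,1

c: 3->gid=3  r: 3->r8=0,tid=1,i&1=1
L=3*4+1=13  i=0*2+1=1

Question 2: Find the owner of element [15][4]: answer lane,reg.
19,3

c: 4->gid=4  r: 15->r8=1,tid=3,i&1=1
L=4*4+3=19  i=1*2+1=3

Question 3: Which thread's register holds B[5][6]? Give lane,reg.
c=6⇒gr=6  r=5⇒Rb=0,th=2,odd=1
L=6*4+2=26  i=0*2+1=1

26,1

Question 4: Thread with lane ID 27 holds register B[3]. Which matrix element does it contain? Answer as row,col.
15,6

lane 27→27/4=6, 27 mod 4=3
i=3  r:2·3+1+8→15  c:6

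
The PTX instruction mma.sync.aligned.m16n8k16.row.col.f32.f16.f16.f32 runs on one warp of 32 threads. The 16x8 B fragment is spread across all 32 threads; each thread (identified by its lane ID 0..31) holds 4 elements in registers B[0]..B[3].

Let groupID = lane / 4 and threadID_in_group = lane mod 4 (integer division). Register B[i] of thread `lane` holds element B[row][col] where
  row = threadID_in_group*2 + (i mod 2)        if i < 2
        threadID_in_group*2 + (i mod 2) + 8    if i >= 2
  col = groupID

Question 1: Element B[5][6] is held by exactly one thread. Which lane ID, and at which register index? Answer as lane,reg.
c:6=>grp=6  r:5=>rB=0,tig=2,lo=1
L=6*4+2=26  i=0*2+1=1

26,1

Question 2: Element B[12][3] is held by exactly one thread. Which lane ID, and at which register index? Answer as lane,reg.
14,2

c:3=>grp=3  r:12=>rB=1,tig=2,lo=0
L=3*4+2=14  i=1*2+0=2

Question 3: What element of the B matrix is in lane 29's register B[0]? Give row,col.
lane 29: gid=7 (29/4), tid=1 (29%4)
i=0: r=1*2+0+0=2, c=gid=7

2,7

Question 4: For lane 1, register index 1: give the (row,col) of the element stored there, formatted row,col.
1: gid=0,tid=1
[1] (1*2+1+0,0) = (3,0)

3,0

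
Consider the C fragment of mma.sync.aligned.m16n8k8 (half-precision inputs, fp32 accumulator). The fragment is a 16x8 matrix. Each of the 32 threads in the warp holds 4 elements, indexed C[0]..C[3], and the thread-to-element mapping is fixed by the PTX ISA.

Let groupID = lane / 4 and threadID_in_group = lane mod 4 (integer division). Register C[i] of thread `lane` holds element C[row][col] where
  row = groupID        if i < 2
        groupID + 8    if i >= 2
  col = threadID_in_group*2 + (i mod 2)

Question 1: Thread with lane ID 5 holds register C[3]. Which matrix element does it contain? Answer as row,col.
9,3

lane 5->5/4=1, 5 mod 4=1
i=3  r:1+8->9  c:2·1+1->3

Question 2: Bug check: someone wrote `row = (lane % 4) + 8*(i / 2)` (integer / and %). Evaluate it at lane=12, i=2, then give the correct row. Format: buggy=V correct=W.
buggy=8 correct=11

`(lane % 4) + 8*(i / 2)`[12,2]->8
lane 12->12/4=3, 12 mod 4=0
i=2  r:3+8->11  c:2·0+0->0
row: 8 vs 11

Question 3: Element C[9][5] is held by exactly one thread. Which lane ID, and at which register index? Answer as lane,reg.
r=9⇒gr=1,Rb=1  c=5⇒th=2,odd=1
L=1*4+2=6  i=1*2+1=3

6,3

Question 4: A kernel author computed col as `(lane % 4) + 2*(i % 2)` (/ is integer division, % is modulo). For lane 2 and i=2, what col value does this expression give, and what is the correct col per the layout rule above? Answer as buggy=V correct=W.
`(lane % 4) + 2*(i % 2)`[2,2]⇒2
L=2⇒gr=2>>2=0, th=2&3=2
[2]⇒row 0+8=8  col 2·2+0=4
col: 2 vs 4

buggy=2 correct=4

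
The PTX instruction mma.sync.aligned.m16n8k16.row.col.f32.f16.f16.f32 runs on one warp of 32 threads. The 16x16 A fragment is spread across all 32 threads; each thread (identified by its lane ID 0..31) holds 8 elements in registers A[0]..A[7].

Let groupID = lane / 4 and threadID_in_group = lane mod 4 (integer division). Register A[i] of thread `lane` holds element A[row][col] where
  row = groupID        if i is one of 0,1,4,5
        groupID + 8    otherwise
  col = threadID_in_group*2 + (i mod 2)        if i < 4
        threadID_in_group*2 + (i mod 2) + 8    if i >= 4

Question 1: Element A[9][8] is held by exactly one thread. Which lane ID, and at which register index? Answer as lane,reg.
r:9=>grp=1,rB=1  c:8=>cB=1,tig=0,lo=0
L=1*4+0=4  i=1*4+1*2+0=6

4,6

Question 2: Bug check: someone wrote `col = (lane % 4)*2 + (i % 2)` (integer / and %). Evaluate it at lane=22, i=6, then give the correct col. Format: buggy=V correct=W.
`(lane % 4)*2 + (i % 2)`[22,6]->4
lane 22->22/4=5, 22 mod 4=2
i=6  r:5+8->13  c:2·2+0+8->12
col: 4 vs 12

buggy=4 correct=12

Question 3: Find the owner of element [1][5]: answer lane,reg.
6,1

r=1⇒gr=1,Rb=0  c=5⇒Cb=0,th=2,odd=1
L=1*4+2=6  i=0*4+0*2+1=1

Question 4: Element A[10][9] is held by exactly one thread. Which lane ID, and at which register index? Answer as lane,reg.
r=10→G=2,rhi=1  c=9→chi=1,T=0,p=1
L=2*4+0=8  i=1*4+1*2+1=7

8,7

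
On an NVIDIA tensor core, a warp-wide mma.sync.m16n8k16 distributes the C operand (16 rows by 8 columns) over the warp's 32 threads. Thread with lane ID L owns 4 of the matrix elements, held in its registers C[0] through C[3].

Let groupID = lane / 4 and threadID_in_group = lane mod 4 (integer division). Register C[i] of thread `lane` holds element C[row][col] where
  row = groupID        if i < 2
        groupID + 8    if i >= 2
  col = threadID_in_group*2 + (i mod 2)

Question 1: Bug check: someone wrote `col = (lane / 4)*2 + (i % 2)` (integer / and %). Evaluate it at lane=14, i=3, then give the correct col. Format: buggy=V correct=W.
`(lane / 4)*2 + (i % 2)`[14,3]→7
lane 14: G=3 (14/4), T=2 (14%4)
i=3: r=3+8=11, c=2*2+1=5
col: 7 vs 5

buggy=7 correct=5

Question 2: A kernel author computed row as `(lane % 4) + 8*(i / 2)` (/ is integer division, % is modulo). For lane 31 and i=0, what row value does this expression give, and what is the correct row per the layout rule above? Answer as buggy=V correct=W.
buggy=3 correct=7

`(lane % 4) + 8*(i / 2)`[31,0]->3
L=31->g=31>>2=7, t=31&3=3
[0]->row 7+0=7  col 3·2+0=6
row: 3 vs 7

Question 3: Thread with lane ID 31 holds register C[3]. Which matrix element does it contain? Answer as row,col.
lane 31→31/4=7, 31 mod 4=3
i=3  r:7+8→15  c:2·3+1→7

15,7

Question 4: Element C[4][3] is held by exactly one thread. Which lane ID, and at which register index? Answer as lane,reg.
r: 4->gid=4,r8=0  c: 3->tid=1,i&1=1
L=4*4+1=17  i=0*2+1=1

17,1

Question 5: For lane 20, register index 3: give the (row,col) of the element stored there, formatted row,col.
13,1

lane 20→20/4=5, 20 mod 4=0
i=3  r:5+8→13  c:2·0+1→1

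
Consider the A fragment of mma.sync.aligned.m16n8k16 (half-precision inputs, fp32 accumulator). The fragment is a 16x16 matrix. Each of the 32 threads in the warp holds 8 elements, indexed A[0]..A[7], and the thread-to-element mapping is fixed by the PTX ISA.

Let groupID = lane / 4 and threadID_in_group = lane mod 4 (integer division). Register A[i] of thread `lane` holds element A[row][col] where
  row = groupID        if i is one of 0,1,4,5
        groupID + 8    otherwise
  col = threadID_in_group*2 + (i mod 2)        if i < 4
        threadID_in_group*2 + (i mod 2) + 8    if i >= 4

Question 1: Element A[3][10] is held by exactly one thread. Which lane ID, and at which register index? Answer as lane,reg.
r=3->g=3,rb=0  c=10->cb=1,t=1,b0=0
L=3*4+1=13  i=1*4+0*2+0=4

13,4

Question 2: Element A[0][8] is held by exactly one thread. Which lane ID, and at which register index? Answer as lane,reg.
0,4

r=0⇒gr=0,Rb=0  c=8⇒Cb=1,th=0,odd=0
L=0*4+0=0  i=1*4+0*2+0=4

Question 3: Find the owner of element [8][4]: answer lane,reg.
2,2

r=8→G=0,rhi=1  c=4→chi=0,T=2,p=0
L=0*4+2=2  i=0*4+1*2+0=2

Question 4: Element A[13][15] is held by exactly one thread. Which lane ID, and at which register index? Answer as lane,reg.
23,7

r: 13->gid=5,r8=1  c: 15->c8=1,tid=3,i&1=1
L=5*4+3=23  i=1*4+1*2+1=7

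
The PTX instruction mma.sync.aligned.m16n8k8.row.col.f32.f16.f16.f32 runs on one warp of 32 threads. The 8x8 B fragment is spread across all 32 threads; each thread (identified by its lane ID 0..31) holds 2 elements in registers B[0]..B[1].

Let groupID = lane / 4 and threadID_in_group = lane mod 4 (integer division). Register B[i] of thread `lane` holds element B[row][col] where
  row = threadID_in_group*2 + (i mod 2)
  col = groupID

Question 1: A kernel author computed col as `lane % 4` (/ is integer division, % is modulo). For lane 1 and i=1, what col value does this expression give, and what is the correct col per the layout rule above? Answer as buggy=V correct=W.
buggy=1 correct=0

`lane % 4`[1,1]⇒1
1: gr=0,th=1
[1] (1*2+1,0) = (3,0)
col: 1 vs 0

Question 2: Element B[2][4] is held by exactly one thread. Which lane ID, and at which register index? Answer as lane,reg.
c:4=>grp=4  r:2=>tig=1,lo=0
L=4*4+1=17  i=0=0

17,0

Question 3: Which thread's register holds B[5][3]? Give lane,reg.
14,1

c=3⇒gr=3  r=5⇒th=2,odd=1
L=3*4+2=14  i=1=1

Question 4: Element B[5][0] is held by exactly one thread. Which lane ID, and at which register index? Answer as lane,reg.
2,1

c=0→G=0  r=5→T=2,p=1
L=0*4+2=2  i=1=1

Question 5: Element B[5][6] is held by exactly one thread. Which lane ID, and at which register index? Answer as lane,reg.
26,1

c=6⇒gr=6  r=5⇒th=2,odd=1
L=6*4+2=26  i=1=1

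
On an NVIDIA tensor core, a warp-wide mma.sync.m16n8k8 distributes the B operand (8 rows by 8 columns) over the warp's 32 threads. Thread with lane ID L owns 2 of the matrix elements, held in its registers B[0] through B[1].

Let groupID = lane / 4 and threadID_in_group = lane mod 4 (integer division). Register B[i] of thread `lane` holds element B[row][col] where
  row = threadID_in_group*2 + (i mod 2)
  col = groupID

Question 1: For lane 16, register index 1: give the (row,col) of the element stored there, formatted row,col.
L=16->gid=16>>2=4, tid=16&3=0
[1]->row 0·2+1=1  col gid=4

1,4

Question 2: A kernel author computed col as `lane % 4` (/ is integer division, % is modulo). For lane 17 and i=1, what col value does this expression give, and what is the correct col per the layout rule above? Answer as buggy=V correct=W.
buggy=1 correct=4

`lane % 4`[17,1]→1
L=17→G=17>>2=4, T=17&3=1
[1]→row 1·2+1=3  col G=4
col: 1 vs 4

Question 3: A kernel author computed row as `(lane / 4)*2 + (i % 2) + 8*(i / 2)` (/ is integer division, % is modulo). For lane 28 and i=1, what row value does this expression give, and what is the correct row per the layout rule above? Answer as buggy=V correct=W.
buggy=15 correct=1

`(lane / 4)*2 + (i % 2) + 8*(i / 2)`[28,1]->15
lane 28: g=7 (28/4), t=0 (28%4)
i=1: r=0*2+1=1, c=g=7
row: 15 vs 1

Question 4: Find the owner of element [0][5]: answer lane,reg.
c=5⇒gr=5  r=0⇒th=0,odd=0
L=5*4+0=20  i=0=0

20,0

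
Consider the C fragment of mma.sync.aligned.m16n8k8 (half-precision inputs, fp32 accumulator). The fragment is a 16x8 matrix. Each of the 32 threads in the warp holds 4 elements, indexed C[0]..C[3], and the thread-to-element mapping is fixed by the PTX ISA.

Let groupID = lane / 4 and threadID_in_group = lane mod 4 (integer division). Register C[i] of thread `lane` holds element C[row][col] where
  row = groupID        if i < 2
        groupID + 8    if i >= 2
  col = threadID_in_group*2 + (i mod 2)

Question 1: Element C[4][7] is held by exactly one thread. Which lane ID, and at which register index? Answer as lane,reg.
r=4->g=4,rb=0  c=7->t=3,b0=1
L=4*4+3=19  i=0*2+1=1

19,1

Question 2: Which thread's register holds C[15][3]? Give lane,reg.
r=15->g=7,rb=1  c=3->t=1,b0=1
L=7*4+1=29  i=1*2+1=3

29,3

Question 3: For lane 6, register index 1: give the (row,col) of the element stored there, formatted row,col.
lane 6→6/4=1, 6 mod 4=2
i=1  r:1+0→1  c:2·2+1→5

1,5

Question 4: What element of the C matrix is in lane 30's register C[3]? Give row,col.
15,5

lane 30→30/4=7, 30 mod 4=2
i=3  r:7+8→15  c:2·2+1→5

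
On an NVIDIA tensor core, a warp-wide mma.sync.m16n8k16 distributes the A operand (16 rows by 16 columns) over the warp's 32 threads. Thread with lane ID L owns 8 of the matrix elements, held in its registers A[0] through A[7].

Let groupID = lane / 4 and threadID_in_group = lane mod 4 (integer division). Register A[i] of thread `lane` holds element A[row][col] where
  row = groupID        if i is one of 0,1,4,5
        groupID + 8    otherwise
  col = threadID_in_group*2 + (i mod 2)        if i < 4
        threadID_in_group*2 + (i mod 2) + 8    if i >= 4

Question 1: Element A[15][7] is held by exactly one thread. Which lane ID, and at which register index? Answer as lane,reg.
r=15->g=7,rb=1  c=7->cb=0,t=3,b0=1
L=7*4+3=31  i=0*4+1*2+1=3

31,3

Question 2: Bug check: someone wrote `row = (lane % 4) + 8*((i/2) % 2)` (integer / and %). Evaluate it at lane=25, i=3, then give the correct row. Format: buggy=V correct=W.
`(lane % 4) + 8*((i/2) % 2)`[25,3]→9
lane 25: G=6 (25/4), T=1 (25%4)
i=3: r=6+8=14, c=1*2+1+0=3
row: 9 vs 14

buggy=9 correct=14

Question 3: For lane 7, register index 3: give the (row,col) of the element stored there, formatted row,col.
9,7

lane 7: gr=1 (7/4), th=3 (7%4)
i=3: r=1+8=9, c=3*2+1+0=7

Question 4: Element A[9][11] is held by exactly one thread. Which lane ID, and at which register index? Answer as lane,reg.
r: 9->gid=1,r8=1  c: 11->c8=1,tid=1,i&1=1
L=1*4+1=5  i=1*4+1*2+1=7

5,7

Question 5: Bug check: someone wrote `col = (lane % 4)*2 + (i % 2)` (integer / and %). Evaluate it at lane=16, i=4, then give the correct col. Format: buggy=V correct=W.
`(lane % 4)*2 + (i % 2)`[16,4]->0
L=16->g=16>>2=4, t=16&3=0
[4]->row 4+0=4  col 0·2+0+8=8
col: 0 vs 8

buggy=0 correct=8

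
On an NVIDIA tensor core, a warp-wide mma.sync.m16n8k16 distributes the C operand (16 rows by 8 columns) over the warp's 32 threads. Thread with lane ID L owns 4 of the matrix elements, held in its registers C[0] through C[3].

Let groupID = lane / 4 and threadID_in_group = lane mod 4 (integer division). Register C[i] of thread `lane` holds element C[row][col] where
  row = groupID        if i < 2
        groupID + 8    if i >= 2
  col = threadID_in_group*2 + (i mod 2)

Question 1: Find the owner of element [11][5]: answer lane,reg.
r=11->g=3,rb=1  c=5->t=2,b0=1
L=3*4+2=14  i=1*2+1=3

14,3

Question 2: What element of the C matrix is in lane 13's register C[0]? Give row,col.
lane 13: g=3 (13/4), t=1 (13%4)
i=0: r=3+0=3, c=1*2+0=2

3,2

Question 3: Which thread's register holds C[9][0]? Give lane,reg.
r=9⇒gr=1,Rb=1  c=0⇒th=0,odd=0
L=1*4+0=4  i=1*2+0=2

4,2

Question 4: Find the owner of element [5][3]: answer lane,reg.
21,1

r=5→G=5,rhi=0  c=3→T=1,p=1
L=5*4+1=21  i=0*2+1=1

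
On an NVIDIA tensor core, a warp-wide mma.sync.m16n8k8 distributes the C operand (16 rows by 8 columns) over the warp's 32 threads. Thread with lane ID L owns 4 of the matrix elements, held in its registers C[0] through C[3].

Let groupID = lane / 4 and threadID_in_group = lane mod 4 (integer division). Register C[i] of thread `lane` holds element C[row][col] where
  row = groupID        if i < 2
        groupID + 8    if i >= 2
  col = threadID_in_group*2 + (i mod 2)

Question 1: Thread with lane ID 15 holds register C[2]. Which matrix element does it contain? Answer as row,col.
lane 15: G=3 (15/4), T=3 (15%4)
i=2: r=3+8=11, c=3*2+0=6

11,6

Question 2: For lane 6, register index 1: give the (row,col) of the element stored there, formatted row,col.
lane 6=>6/4=1, 6 mod 4=2
i=1  r:1+0=>1  c:2·2+1=>5

1,5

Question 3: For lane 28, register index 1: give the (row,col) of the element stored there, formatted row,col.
7,1

L=28⇒gr=28>>2=7, th=28&3=0
[1]⇒row 7+0=7  col 0·2+1=1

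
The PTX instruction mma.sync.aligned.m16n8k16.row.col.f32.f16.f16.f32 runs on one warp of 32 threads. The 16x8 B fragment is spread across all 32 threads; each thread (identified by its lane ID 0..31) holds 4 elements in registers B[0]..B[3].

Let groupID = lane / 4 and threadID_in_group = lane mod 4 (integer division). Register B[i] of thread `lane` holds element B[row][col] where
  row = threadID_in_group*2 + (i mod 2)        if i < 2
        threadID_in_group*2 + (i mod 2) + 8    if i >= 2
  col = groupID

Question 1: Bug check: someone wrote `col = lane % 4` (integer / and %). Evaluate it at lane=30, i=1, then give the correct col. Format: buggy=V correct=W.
buggy=2 correct=7

`lane % 4`[30,1]->2
lane 30->30/4=7, 30 mod 4=2
i=1  r:2·2+1+0->5  c:7
col: 2 vs 7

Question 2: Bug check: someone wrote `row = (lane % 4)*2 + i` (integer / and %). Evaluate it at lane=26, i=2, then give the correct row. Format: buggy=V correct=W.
buggy=6 correct=12

`(lane % 4)*2 + i`[26,2]=>6
lane 26: grp=6 (26/4), tig=2 (26%4)
i=2: r=2*2+0+8=12, c=grp=6
row: 6 vs 12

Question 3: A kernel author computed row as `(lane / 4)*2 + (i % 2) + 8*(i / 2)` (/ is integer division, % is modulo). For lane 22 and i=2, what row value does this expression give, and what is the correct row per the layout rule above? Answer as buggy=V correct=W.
`(lane / 4)*2 + (i % 2) + 8*(i / 2)`[22,2]->18
lane 22: gid=5 (22/4), tid=2 (22%4)
i=2: r=2*2+0+8=12, c=gid=5
row: 18 vs 12

buggy=18 correct=12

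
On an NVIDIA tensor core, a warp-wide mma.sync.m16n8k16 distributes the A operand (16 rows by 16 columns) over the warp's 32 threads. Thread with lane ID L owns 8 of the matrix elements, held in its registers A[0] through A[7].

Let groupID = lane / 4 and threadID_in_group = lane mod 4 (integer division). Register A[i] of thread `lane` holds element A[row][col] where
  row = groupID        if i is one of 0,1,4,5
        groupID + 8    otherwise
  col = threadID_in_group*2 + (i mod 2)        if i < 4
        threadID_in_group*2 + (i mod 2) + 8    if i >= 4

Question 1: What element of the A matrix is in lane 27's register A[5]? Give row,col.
6,15

27: grp=6,tig=3
[5] (6+0,3*2+1+8) = (6,15)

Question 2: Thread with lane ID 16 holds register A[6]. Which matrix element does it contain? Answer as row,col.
12,8

16: grp=4,tig=0
[6] (4+8,0*2+0+8) = (12,8)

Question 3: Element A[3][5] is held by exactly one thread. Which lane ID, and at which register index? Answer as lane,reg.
r=3⇒gr=3,Rb=0  c=5⇒Cb=0,th=2,odd=1
L=3*4+2=14  i=0*4+0*2+1=1

14,1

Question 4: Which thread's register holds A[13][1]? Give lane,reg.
r=13→G=5,rhi=1  c=1→chi=0,T=0,p=1
L=5*4+0=20  i=0*4+1*2+1=3

20,3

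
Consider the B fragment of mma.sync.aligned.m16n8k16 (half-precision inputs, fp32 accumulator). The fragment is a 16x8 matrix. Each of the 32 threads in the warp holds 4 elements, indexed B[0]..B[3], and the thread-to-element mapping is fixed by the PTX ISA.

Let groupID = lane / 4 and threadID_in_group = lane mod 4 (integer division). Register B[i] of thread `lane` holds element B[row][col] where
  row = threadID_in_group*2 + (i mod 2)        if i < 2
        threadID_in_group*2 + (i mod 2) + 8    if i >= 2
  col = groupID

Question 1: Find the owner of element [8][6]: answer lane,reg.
c:6=>grp=6  r:8=>rB=1,tig=0,lo=0
L=6*4+0=24  i=1*2+0=2

24,2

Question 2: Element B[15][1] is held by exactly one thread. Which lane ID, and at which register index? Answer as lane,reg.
7,3

c:1=>grp=1  r:15=>rB=1,tig=3,lo=1
L=1*4+3=7  i=1*2+1=3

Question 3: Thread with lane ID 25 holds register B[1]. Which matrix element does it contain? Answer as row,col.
25: G=6,T=1
[1] (1*2+1+0,6) = (3,6)

3,6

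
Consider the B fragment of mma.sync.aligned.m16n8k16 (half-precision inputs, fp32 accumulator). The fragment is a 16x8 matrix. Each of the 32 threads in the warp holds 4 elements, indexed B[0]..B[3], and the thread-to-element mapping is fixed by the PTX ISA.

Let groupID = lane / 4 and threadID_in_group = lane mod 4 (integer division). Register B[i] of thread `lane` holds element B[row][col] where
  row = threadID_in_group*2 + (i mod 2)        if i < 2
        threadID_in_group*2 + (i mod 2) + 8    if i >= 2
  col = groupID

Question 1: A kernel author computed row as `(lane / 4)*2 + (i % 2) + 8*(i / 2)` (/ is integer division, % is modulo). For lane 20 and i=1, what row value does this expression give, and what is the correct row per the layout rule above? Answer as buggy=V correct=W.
`(lane / 4)*2 + (i % 2) + 8*(i / 2)`[20,1]->11
lane 20->20/4=5, 20 mod 4=0
i=1  r:2·0+1+0->1  c:5
row: 11 vs 1

buggy=11 correct=1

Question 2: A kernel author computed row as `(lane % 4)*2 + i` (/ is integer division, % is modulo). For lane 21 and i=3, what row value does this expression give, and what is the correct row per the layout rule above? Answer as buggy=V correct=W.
`(lane % 4)*2 + i`[21,3]→5
lane 21→21/4=5, 21 mod 4=1
i=3  r:2·1+1+8→11  c:5
row: 5 vs 11

buggy=5 correct=11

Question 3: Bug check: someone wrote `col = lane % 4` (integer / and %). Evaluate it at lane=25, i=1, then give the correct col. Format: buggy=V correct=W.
buggy=1 correct=6

`lane % 4`[25,1]→1
lane 25: G=6 (25/4), T=1 (25%4)
i=1: r=1*2+1+0=3, c=G=6
col: 1 vs 6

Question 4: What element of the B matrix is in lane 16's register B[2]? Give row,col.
8,4

L=16->g=16>>2=4, t=16&3=0
[2]->row 0·2+0+8=8  col g=4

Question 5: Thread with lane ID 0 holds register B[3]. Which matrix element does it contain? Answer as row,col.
0: grp=0,tig=0
[3] (0*2+1+8,0) = (9,0)

9,0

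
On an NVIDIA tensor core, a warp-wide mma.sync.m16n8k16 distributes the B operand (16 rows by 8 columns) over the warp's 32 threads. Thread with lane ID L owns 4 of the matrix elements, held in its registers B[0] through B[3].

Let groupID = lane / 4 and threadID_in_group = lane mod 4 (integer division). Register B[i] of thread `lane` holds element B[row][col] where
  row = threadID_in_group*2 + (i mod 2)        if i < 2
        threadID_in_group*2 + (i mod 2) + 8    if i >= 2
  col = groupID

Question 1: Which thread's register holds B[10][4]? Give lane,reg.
17,2

c=4->g=4  r=10->rb=1,t=1,b0=0
L=4*4+1=17  i=1*2+0=2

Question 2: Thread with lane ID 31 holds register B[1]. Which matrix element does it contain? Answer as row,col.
7,7

lane 31: g=7 (31/4), t=3 (31%4)
i=1: r=3*2+1+0=7, c=g=7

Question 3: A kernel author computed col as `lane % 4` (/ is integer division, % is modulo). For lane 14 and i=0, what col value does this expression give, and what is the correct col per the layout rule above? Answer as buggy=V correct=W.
buggy=2 correct=3

`lane % 4`[14,0]=>2
L=14=>grp=14>>2=3, tig=14&3=2
[0]=>row 2·2+0+0=4  col grp=3
col: 2 vs 3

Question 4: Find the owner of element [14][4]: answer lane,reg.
c=4->g=4  r=14->rb=1,t=3,b0=0
L=4*4+3=19  i=1*2+0=2

19,2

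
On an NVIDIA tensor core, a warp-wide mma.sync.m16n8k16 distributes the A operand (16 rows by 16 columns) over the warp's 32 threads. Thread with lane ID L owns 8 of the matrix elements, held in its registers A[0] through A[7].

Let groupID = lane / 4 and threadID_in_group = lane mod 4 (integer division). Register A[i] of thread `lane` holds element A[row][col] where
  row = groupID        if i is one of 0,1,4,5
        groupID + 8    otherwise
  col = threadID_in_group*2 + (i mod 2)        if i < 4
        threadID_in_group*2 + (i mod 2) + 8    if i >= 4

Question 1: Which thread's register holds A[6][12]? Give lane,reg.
r=6⇒gr=6,Rb=0  c=12⇒Cb=1,th=2,odd=0
L=6*4+2=26  i=1*4+0*2+0=4

26,4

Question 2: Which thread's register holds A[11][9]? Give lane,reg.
12,7

r:11=>grp=3,rB=1  c:9=>cB=1,tig=0,lo=1
L=3*4+0=12  i=1*4+1*2+1=7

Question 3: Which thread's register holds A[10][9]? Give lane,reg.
r=10⇒gr=2,Rb=1  c=9⇒Cb=1,th=0,odd=1
L=2*4+0=8  i=1*4+1*2+1=7

8,7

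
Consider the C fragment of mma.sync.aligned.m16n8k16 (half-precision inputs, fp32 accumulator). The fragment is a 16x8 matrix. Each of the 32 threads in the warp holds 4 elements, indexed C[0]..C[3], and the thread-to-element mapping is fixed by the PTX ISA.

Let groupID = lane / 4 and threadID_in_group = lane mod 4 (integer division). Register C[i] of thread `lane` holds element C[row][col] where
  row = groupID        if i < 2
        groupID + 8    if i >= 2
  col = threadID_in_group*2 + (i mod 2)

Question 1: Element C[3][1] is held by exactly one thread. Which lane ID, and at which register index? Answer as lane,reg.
12,1

r=3⇒gr=3,Rb=0  c=1⇒th=0,odd=1
L=3*4+0=12  i=0*2+1=1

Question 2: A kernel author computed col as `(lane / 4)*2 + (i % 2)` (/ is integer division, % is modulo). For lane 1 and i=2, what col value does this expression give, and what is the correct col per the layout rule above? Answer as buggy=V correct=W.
buggy=0 correct=2

`(lane / 4)*2 + (i % 2)`[1,2]->0
1: gid=0,tid=1
[2] (0+8,1*2+0) = (8,2)
col: 0 vs 2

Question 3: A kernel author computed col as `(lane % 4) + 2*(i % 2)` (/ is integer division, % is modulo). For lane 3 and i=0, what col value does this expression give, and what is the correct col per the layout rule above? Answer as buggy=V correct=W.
`(lane % 4) + 2*(i % 2)`[3,0]->3
3: gid=0,tid=3
[0] (0+0,3*2+0) = (0,6)
col: 3 vs 6

buggy=3 correct=6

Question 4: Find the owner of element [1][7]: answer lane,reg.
7,1

r=1⇒gr=1,Rb=0  c=7⇒th=3,odd=1
L=1*4+3=7  i=0*2+1=1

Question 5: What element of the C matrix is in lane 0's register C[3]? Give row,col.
lane 0: grp=0 (0/4), tig=0 (0%4)
i=3: r=0+8=8, c=0*2+1=1

8,1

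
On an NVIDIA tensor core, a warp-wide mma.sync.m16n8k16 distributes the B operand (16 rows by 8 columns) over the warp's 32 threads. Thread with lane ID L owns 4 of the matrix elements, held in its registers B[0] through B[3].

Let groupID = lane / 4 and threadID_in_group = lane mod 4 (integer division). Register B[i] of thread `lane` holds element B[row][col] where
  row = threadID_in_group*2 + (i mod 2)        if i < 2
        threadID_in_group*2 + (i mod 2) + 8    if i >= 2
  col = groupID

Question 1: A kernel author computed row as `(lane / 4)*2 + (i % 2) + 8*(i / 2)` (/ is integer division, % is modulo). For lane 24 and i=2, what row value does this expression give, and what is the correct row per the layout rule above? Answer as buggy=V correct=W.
buggy=20 correct=8

`(lane / 4)*2 + (i % 2) + 8*(i / 2)`[24,2]->20
24: gid=6,tid=0
[2] (0*2+0+8,6) = (8,6)
row: 20 vs 8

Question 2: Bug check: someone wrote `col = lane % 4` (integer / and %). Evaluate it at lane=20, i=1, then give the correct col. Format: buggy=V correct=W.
`lane % 4`[20,1]->0
20: gid=5,tid=0
[1] (0*2+1+0,5) = (1,5)
col: 0 vs 5

buggy=0 correct=5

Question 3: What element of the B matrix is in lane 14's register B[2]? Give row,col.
14: g=3,t=2
[2] (2*2+0+8,3) = (12,3)

12,3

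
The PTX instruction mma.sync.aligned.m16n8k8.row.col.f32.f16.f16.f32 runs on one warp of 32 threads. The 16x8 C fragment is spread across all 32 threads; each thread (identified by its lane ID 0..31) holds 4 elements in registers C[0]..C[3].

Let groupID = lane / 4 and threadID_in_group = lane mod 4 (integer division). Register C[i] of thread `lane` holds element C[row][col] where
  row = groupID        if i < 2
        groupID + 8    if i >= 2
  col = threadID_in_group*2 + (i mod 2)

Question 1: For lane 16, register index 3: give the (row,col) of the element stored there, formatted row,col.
16: grp=4,tig=0
[3] (4+8,0*2+1) = (12,1)

12,1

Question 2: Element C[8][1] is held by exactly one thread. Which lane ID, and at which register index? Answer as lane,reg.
r=8⇒gr=0,Rb=1  c=1⇒th=0,odd=1
L=0*4+0=0  i=1*2+1=3

0,3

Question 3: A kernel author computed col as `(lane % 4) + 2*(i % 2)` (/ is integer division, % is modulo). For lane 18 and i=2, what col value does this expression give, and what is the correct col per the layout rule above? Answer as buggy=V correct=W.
buggy=2 correct=4

`(lane % 4) + 2*(i % 2)`[18,2]→2
lane 18→18/4=4, 18 mod 4=2
i=2  r:4+8→12  c:2·2+0→4
col: 2 vs 4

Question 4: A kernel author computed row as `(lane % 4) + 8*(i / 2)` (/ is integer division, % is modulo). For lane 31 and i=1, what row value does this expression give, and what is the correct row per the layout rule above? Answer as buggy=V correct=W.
`(lane % 4) + 8*(i / 2)`[31,1]->3
lane 31: gid=7 (31/4), tid=3 (31%4)
i=1: r=7+0=7, c=3*2+1=7
row: 3 vs 7

buggy=3 correct=7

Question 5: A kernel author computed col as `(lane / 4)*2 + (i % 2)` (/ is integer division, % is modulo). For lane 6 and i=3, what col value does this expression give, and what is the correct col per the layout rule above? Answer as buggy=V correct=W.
`(lane / 4)*2 + (i % 2)`[6,3]->3
L=6->gid=6>>2=1, tid=6&3=2
[3]->row 1+8=9  col 2·2+1=5
col: 3 vs 5

buggy=3 correct=5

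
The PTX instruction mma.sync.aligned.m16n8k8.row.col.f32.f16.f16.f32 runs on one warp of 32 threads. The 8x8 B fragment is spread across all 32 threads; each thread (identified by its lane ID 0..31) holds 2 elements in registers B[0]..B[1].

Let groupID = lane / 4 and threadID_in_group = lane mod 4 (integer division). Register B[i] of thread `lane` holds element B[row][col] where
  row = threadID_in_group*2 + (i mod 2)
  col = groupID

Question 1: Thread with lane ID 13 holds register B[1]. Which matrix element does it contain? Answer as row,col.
3,3

L=13=>grp=13>>2=3, tig=13&3=1
[1]=>row 1·2+1=3  col grp=3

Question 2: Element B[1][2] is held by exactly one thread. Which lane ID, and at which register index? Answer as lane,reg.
c:2=>grp=2  r:1=>tig=0,lo=1
L=2*4+0=8  i=1=1

8,1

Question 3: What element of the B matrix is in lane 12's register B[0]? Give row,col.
lane 12->12/4=3, 12 mod 4=0
i=0  r:2·0+0->0  c:3

0,3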